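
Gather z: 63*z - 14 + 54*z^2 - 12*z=54*z^2 + 51*z - 14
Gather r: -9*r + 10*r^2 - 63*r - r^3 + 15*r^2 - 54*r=-r^3 + 25*r^2 - 126*r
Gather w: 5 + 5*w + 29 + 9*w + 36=14*w + 70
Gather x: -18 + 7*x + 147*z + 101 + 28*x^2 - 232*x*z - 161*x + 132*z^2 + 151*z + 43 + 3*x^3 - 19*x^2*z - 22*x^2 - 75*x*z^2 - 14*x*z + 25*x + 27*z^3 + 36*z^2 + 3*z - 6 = 3*x^3 + x^2*(6 - 19*z) + x*(-75*z^2 - 246*z - 129) + 27*z^3 + 168*z^2 + 301*z + 120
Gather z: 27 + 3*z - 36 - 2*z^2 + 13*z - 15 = -2*z^2 + 16*z - 24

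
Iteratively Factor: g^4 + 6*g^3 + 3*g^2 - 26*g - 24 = (g + 3)*(g^3 + 3*g^2 - 6*g - 8) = (g + 1)*(g + 3)*(g^2 + 2*g - 8) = (g - 2)*(g + 1)*(g + 3)*(g + 4)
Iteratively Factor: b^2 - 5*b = (b - 5)*(b)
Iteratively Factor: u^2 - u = (u)*(u - 1)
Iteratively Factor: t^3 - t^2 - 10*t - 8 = (t + 2)*(t^2 - 3*t - 4) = (t + 1)*(t + 2)*(t - 4)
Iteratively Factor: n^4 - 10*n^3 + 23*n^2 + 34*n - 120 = (n - 5)*(n^3 - 5*n^2 - 2*n + 24) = (n - 5)*(n + 2)*(n^2 - 7*n + 12) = (n - 5)*(n - 3)*(n + 2)*(n - 4)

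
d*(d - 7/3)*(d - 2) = d^3 - 13*d^2/3 + 14*d/3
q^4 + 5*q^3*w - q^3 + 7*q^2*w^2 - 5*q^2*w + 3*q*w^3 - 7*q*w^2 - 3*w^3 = (q - 1)*(q + w)^2*(q + 3*w)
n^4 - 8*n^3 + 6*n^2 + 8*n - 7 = (n - 7)*(n - 1)^2*(n + 1)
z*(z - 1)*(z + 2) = z^3 + z^2 - 2*z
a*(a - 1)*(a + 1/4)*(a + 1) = a^4 + a^3/4 - a^2 - a/4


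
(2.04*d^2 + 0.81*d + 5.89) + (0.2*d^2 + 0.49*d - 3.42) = 2.24*d^2 + 1.3*d + 2.47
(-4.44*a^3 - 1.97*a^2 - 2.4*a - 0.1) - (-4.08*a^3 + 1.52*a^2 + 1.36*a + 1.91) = -0.36*a^3 - 3.49*a^2 - 3.76*a - 2.01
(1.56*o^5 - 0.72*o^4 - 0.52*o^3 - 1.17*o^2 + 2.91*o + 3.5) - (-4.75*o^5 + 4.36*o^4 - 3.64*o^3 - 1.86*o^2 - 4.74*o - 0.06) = 6.31*o^5 - 5.08*o^4 + 3.12*o^3 + 0.69*o^2 + 7.65*o + 3.56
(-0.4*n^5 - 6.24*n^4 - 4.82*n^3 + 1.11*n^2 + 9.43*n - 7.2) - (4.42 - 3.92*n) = -0.4*n^5 - 6.24*n^4 - 4.82*n^3 + 1.11*n^2 + 13.35*n - 11.62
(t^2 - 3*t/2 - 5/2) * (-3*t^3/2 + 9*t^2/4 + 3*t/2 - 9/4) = -3*t^5/2 + 9*t^4/2 + 15*t^3/8 - 81*t^2/8 - 3*t/8 + 45/8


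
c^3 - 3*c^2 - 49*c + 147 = (c - 7)*(c - 3)*(c + 7)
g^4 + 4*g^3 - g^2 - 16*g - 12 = (g - 2)*(g + 1)*(g + 2)*(g + 3)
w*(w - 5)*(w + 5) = w^3 - 25*w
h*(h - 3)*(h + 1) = h^3 - 2*h^2 - 3*h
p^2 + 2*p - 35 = (p - 5)*(p + 7)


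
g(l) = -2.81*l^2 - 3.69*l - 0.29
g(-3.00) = -14.51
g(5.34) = -100.12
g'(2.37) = -17.01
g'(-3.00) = 13.17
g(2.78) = -32.27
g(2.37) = -24.82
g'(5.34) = -33.70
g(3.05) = -37.68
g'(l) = -5.62*l - 3.69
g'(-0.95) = 1.65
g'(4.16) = -27.07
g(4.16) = -64.27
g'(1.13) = -10.04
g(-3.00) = -14.51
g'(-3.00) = 13.17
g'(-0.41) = -1.39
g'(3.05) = -20.83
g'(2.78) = -19.31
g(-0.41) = 0.75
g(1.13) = -8.05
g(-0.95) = 0.68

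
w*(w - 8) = w^2 - 8*w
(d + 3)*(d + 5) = d^2 + 8*d + 15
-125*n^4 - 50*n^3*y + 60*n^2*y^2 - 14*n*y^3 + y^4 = (-5*n + y)^3*(n + y)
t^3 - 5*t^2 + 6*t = t*(t - 3)*(t - 2)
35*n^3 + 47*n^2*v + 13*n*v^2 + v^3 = (n + v)*(5*n + v)*(7*n + v)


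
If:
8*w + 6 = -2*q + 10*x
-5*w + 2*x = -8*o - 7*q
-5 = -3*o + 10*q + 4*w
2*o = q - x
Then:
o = -89/566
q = -327/1132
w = -731/1132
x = 29/1132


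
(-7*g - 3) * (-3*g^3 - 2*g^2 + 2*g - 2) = 21*g^4 + 23*g^3 - 8*g^2 + 8*g + 6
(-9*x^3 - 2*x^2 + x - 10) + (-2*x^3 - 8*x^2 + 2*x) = -11*x^3 - 10*x^2 + 3*x - 10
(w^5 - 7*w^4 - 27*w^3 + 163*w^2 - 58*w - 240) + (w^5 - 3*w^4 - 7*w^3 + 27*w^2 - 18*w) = 2*w^5 - 10*w^4 - 34*w^3 + 190*w^2 - 76*w - 240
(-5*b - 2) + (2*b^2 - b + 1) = 2*b^2 - 6*b - 1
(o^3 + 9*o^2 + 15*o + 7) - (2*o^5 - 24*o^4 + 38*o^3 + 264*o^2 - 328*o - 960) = -2*o^5 + 24*o^4 - 37*o^3 - 255*o^2 + 343*o + 967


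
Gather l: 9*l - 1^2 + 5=9*l + 4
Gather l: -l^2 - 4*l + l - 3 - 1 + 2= -l^2 - 3*l - 2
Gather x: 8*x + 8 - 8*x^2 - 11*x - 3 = -8*x^2 - 3*x + 5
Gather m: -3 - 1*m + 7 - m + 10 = 14 - 2*m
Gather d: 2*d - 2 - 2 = 2*d - 4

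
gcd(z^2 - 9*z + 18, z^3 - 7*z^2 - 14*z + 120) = z - 6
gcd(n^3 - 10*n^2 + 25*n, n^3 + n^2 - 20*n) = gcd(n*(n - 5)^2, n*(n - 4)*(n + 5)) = n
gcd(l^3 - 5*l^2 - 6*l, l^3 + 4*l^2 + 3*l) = l^2 + l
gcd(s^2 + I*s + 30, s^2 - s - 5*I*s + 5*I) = s - 5*I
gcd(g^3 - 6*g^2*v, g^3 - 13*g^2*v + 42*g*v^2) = -g^2 + 6*g*v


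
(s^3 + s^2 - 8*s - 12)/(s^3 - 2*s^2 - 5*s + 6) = (s + 2)/(s - 1)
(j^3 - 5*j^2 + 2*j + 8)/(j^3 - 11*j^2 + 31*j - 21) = (j^3 - 5*j^2 + 2*j + 8)/(j^3 - 11*j^2 + 31*j - 21)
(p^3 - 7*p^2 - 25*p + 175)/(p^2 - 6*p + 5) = (p^2 - 2*p - 35)/(p - 1)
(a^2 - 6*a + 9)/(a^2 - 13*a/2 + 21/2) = 2*(a - 3)/(2*a - 7)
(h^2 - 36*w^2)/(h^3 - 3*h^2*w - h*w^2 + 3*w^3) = (h^2 - 36*w^2)/(h^3 - 3*h^2*w - h*w^2 + 3*w^3)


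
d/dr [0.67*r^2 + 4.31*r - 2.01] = 1.34*r + 4.31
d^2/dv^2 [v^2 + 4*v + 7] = 2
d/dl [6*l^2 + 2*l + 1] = 12*l + 2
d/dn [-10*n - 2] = -10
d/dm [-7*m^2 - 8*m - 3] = -14*m - 8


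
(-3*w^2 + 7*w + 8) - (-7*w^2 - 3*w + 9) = 4*w^2 + 10*w - 1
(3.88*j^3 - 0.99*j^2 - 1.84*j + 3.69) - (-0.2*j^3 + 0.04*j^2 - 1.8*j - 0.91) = 4.08*j^3 - 1.03*j^2 - 0.04*j + 4.6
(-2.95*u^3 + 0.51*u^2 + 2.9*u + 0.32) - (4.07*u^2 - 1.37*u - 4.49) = -2.95*u^3 - 3.56*u^2 + 4.27*u + 4.81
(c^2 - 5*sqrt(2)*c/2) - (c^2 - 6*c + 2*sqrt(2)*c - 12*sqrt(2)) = -9*sqrt(2)*c/2 + 6*c + 12*sqrt(2)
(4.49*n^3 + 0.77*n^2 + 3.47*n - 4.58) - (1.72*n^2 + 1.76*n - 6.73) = 4.49*n^3 - 0.95*n^2 + 1.71*n + 2.15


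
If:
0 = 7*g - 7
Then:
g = 1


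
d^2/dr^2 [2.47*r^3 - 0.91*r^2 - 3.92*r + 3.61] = 14.82*r - 1.82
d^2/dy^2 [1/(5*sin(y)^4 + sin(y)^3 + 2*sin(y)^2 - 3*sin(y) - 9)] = (-400*sin(y)^7 + 285*sin(y)^6 + 86*sin(y)^5 + 27*sin(y)^4 - 565*sin(y)^3 + 474*sin(y)^2 - 9*sin(y) + 54)/((sin(y) + 1)^2*(5*sin(y)^3 - 4*sin(y)^2 + 6*sin(y) - 9)^3)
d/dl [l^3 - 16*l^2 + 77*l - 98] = 3*l^2 - 32*l + 77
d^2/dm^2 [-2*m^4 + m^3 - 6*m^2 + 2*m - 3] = -24*m^2 + 6*m - 12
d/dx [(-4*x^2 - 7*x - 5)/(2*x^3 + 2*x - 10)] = (-(8*x + 7)*(x^3 + x - 5) + (3*x^2 + 1)*(4*x^2 + 7*x + 5))/(2*(x^3 + x - 5)^2)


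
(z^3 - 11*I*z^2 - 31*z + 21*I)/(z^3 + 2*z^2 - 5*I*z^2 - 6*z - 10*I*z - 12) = (z^2 - 8*I*z - 7)/(z^2 + 2*z*(1 - I) - 4*I)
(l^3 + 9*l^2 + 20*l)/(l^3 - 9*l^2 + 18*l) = (l^2 + 9*l + 20)/(l^2 - 9*l + 18)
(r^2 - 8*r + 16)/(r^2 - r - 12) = (r - 4)/(r + 3)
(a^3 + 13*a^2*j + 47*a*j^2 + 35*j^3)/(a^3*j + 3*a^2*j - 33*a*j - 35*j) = (a^3 + 13*a^2*j + 47*a*j^2 + 35*j^3)/(j*(a^3 + 3*a^2 - 33*a - 35))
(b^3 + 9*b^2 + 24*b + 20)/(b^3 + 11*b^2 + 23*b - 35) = (b^2 + 4*b + 4)/(b^2 + 6*b - 7)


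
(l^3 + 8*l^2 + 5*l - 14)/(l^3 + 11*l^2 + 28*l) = (l^2 + l - 2)/(l*(l + 4))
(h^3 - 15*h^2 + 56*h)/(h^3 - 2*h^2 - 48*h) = (h - 7)/(h + 6)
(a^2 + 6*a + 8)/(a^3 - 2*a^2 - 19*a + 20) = (a + 2)/(a^2 - 6*a + 5)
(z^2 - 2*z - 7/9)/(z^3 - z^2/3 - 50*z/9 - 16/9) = (3*z - 7)/(3*z^2 - 2*z - 16)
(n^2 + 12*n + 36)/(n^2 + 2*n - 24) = (n + 6)/(n - 4)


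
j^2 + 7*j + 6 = (j + 1)*(j + 6)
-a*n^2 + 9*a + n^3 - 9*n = (-a + n)*(n - 3)*(n + 3)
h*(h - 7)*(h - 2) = h^3 - 9*h^2 + 14*h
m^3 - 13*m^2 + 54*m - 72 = (m - 6)*(m - 4)*(m - 3)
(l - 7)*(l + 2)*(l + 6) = l^3 + l^2 - 44*l - 84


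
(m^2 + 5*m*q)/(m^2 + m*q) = (m + 5*q)/(m + q)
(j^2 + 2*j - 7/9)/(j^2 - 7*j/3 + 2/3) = (j + 7/3)/(j - 2)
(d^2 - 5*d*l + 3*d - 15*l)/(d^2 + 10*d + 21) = (d - 5*l)/(d + 7)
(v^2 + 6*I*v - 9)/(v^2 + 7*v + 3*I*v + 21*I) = (v + 3*I)/(v + 7)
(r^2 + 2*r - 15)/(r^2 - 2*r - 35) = (r - 3)/(r - 7)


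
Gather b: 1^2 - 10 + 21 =12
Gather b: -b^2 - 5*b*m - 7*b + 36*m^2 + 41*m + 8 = -b^2 + b*(-5*m - 7) + 36*m^2 + 41*m + 8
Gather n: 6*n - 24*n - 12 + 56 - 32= 12 - 18*n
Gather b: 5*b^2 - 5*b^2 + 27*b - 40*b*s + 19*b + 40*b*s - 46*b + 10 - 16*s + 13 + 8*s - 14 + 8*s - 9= 0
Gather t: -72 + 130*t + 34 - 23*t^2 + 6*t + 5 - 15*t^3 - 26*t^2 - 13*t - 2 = -15*t^3 - 49*t^2 + 123*t - 35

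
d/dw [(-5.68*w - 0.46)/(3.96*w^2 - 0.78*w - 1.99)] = (22.4928*w^2 + 3.6432*w + 10.9444)/(15.6816*w^4 - 6.1776*w^3 - 15.1524*w^2 + 3.1044*w + 3.9601)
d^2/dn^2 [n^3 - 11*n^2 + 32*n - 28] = 6*n - 22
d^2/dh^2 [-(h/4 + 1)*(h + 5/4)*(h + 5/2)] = -3*h/2 - 31/8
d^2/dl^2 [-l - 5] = 0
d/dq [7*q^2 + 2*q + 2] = 14*q + 2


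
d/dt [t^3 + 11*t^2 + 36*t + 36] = 3*t^2 + 22*t + 36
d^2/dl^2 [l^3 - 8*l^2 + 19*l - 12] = 6*l - 16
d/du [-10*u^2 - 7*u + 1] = -20*u - 7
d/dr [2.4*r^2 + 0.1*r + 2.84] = 4.8*r + 0.1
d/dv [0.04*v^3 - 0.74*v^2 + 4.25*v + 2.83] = 0.12*v^2 - 1.48*v + 4.25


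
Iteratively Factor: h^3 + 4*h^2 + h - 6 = (h + 3)*(h^2 + h - 2) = (h - 1)*(h + 3)*(h + 2)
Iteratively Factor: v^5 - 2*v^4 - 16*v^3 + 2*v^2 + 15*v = (v)*(v^4 - 2*v^3 - 16*v^2 + 2*v + 15) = v*(v + 1)*(v^3 - 3*v^2 - 13*v + 15) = v*(v + 1)*(v + 3)*(v^2 - 6*v + 5) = v*(v - 5)*(v + 1)*(v + 3)*(v - 1)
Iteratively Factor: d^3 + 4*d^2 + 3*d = (d)*(d^2 + 4*d + 3) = d*(d + 3)*(d + 1)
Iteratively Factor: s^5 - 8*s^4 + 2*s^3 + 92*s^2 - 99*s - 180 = (s - 4)*(s^4 - 4*s^3 - 14*s^2 + 36*s + 45) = (s - 4)*(s + 3)*(s^3 - 7*s^2 + 7*s + 15) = (s - 5)*(s - 4)*(s + 3)*(s^2 - 2*s - 3) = (s - 5)*(s - 4)*(s - 3)*(s + 3)*(s + 1)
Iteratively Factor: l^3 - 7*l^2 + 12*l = (l - 3)*(l^2 - 4*l) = l*(l - 3)*(l - 4)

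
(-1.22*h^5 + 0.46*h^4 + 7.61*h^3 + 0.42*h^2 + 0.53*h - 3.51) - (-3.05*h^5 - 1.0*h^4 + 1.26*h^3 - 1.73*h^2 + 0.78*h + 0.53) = 1.83*h^5 + 1.46*h^4 + 6.35*h^3 + 2.15*h^2 - 0.25*h - 4.04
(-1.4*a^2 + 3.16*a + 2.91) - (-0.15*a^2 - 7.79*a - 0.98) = -1.25*a^2 + 10.95*a + 3.89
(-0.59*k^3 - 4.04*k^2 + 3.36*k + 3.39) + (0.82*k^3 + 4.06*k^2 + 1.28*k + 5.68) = 0.23*k^3 + 0.0199999999999996*k^2 + 4.64*k + 9.07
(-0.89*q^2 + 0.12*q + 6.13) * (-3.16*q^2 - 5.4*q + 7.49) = 2.8124*q^4 + 4.4268*q^3 - 26.6849*q^2 - 32.2032*q + 45.9137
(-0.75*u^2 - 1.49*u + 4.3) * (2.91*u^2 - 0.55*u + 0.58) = -2.1825*u^4 - 3.9234*u^3 + 12.8975*u^2 - 3.2292*u + 2.494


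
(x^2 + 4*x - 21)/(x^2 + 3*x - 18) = (x + 7)/(x + 6)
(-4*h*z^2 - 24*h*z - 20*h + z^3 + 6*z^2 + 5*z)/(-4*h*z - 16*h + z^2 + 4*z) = (z^2 + 6*z + 5)/(z + 4)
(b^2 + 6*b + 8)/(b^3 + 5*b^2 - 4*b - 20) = (b + 4)/(b^2 + 3*b - 10)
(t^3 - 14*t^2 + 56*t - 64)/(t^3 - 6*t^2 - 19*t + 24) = (t^2 - 6*t + 8)/(t^2 + 2*t - 3)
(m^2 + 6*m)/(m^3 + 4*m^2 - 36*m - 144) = m/(m^2 - 2*m - 24)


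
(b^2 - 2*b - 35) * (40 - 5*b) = -5*b^3 + 50*b^2 + 95*b - 1400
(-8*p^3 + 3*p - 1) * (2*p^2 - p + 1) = -16*p^5 + 8*p^4 - 2*p^3 - 5*p^2 + 4*p - 1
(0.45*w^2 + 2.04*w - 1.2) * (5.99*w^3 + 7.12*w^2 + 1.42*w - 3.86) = 2.6955*w^5 + 15.4236*w^4 + 7.9758*w^3 - 7.3842*w^2 - 9.5784*w + 4.632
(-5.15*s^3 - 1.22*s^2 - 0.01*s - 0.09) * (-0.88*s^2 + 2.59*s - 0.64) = 4.532*s^5 - 12.2649*s^4 + 0.145000000000001*s^3 + 0.8341*s^2 - 0.2267*s + 0.0576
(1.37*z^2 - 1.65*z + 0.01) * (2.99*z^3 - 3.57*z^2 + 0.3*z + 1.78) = 4.0963*z^5 - 9.8244*z^4 + 6.3314*z^3 + 1.9079*z^2 - 2.934*z + 0.0178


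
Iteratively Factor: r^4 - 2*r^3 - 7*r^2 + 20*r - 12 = (r - 2)*(r^3 - 7*r + 6) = (r - 2)^2*(r^2 + 2*r - 3) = (r - 2)^2*(r - 1)*(r + 3)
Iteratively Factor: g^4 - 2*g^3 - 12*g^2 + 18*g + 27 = (g + 3)*(g^3 - 5*g^2 + 3*g + 9) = (g - 3)*(g + 3)*(g^2 - 2*g - 3) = (g - 3)^2*(g + 3)*(g + 1)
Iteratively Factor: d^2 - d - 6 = (d - 3)*(d + 2)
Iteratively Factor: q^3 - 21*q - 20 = (q - 5)*(q^2 + 5*q + 4) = (q - 5)*(q + 4)*(q + 1)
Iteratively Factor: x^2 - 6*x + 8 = (x - 4)*(x - 2)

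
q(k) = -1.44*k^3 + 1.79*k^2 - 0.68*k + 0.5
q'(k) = -4.32*k^2 + 3.58*k - 0.68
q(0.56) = 0.43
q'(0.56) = -0.03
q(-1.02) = 4.58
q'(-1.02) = -8.83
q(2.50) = -12.51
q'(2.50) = -18.73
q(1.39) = -0.85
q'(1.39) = -4.05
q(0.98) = 0.20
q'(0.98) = -1.32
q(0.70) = 0.41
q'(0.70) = -0.29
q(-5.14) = 246.83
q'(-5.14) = -133.21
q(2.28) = -8.81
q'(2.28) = -14.97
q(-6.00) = 380.06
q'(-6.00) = -177.68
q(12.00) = -2238.22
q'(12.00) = -579.80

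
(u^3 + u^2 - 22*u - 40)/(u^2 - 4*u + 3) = (u^3 + u^2 - 22*u - 40)/(u^2 - 4*u + 3)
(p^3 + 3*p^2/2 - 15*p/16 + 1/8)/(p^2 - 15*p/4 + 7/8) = (4*p^2 + 7*p - 2)/(2*(2*p - 7))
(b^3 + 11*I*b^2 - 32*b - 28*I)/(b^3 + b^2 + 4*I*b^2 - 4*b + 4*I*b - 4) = (b + 7*I)/(b + 1)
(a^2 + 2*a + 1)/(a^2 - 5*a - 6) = (a + 1)/(a - 6)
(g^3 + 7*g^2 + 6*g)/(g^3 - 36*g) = (g + 1)/(g - 6)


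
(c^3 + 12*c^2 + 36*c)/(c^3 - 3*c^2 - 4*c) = (c^2 + 12*c + 36)/(c^2 - 3*c - 4)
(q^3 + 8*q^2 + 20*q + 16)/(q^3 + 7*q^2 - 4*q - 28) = (q^2 + 6*q + 8)/(q^2 + 5*q - 14)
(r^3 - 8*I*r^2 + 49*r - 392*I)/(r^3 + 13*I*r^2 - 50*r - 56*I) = (r^2 - 15*I*r - 56)/(r^2 + 6*I*r - 8)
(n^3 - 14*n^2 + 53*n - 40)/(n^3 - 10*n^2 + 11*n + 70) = (n^2 - 9*n + 8)/(n^2 - 5*n - 14)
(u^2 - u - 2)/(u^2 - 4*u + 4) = (u + 1)/(u - 2)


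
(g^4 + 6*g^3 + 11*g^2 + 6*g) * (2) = 2*g^4 + 12*g^3 + 22*g^2 + 12*g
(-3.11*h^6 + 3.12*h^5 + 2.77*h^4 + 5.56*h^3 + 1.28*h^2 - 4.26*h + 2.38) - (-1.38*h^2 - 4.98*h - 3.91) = -3.11*h^6 + 3.12*h^5 + 2.77*h^4 + 5.56*h^3 + 2.66*h^2 + 0.720000000000001*h + 6.29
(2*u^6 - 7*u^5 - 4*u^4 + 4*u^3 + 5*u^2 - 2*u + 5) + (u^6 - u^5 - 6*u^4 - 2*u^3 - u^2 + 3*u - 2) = 3*u^6 - 8*u^5 - 10*u^4 + 2*u^3 + 4*u^2 + u + 3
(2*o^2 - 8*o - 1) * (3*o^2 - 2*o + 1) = 6*o^4 - 28*o^3 + 15*o^2 - 6*o - 1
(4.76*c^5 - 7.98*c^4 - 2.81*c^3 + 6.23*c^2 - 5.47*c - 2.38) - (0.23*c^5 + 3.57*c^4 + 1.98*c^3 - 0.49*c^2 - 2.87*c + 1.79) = 4.53*c^5 - 11.55*c^4 - 4.79*c^3 + 6.72*c^2 - 2.6*c - 4.17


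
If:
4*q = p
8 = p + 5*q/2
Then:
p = 64/13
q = 16/13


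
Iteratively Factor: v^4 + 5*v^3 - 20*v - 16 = (v + 4)*(v^3 + v^2 - 4*v - 4) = (v + 2)*(v + 4)*(v^2 - v - 2) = (v + 1)*(v + 2)*(v + 4)*(v - 2)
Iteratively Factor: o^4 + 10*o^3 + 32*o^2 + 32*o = (o)*(o^3 + 10*o^2 + 32*o + 32) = o*(o + 4)*(o^2 + 6*o + 8) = o*(o + 4)^2*(o + 2)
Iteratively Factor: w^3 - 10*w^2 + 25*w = (w - 5)*(w^2 - 5*w) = w*(w - 5)*(w - 5)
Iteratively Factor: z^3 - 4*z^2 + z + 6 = (z + 1)*(z^2 - 5*z + 6) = (z - 3)*(z + 1)*(z - 2)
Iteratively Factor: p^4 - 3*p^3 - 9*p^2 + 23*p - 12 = (p - 4)*(p^3 + p^2 - 5*p + 3) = (p - 4)*(p - 1)*(p^2 + 2*p - 3) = (p - 4)*(p - 1)^2*(p + 3)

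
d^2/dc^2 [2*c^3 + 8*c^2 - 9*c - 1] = 12*c + 16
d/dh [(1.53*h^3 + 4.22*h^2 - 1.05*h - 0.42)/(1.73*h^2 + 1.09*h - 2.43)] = (2.6469*h^4 + 3.3354*h^3 - 4.7374*h^2 - 19.056*h + 3.0093)/(2.9929*h^4 + 3.7714*h^3 - 7.2197*h^2 - 5.2974*h + 5.9049)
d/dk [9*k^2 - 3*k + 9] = 18*k - 3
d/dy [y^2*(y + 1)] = y*(3*y + 2)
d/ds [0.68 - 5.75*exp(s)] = -5.75*exp(s)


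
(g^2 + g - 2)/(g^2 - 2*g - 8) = (g - 1)/(g - 4)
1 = 1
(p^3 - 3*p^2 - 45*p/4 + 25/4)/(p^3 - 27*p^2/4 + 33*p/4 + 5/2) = (4*p^2 + 8*p - 5)/(4*p^2 - 7*p - 2)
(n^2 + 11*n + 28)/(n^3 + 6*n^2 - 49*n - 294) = (n + 4)/(n^2 - n - 42)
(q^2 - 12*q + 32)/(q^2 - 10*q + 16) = (q - 4)/(q - 2)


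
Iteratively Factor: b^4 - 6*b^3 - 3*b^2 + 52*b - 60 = (b + 3)*(b^3 - 9*b^2 + 24*b - 20) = (b - 2)*(b + 3)*(b^2 - 7*b + 10) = (b - 5)*(b - 2)*(b + 3)*(b - 2)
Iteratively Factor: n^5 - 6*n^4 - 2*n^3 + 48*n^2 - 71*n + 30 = (n - 2)*(n^4 - 4*n^3 - 10*n^2 + 28*n - 15) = (n - 5)*(n - 2)*(n^3 + n^2 - 5*n + 3) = (n - 5)*(n - 2)*(n + 3)*(n^2 - 2*n + 1) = (n - 5)*(n - 2)*(n - 1)*(n + 3)*(n - 1)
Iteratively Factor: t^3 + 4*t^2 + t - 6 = (t + 2)*(t^2 + 2*t - 3) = (t + 2)*(t + 3)*(t - 1)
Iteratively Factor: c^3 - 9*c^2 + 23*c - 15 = (c - 5)*(c^2 - 4*c + 3) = (c - 5)*(c - 1)*(c - 3)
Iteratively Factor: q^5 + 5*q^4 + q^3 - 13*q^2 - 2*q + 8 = (q - 1)*(q^4 + 6*q^3 + 7*q^2 - 6*q - 8) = (q - 1)*(q + 2)*(q^3 + 4*q^2 - q - 4) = (q - 1)*(q + 2)*(q + 4)*(q^2 - 1) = (q - 1)*(q + 1)*(q + 2)*(q + 4)*(q - 1)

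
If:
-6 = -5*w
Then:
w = 6/5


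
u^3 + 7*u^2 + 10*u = u*(u + 2)*(u + 5)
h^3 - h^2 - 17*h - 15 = (h - 5)*(h + 1)*(h + 3)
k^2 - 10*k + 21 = (k - 7)*(k - 3)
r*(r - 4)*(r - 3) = r^3 - 7*r^2 + 12*r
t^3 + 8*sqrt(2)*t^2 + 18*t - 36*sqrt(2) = (t - sqrt(2))*(t + 3*sqrt(2))*(t + 6*sqrt(2))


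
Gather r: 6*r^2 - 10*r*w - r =6*r^2 + r*(-10*w - 1)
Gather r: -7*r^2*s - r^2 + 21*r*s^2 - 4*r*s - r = r^2*(-7*s - 1) + r*(21*s^2 - 4*s - 1)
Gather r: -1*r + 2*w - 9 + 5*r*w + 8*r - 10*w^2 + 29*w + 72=r*(5*w + 7) - 10*w^2 + 31*w + 63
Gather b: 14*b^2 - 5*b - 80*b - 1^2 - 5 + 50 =14*b^2 - 85*b + 44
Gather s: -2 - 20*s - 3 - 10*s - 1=-30*s - 6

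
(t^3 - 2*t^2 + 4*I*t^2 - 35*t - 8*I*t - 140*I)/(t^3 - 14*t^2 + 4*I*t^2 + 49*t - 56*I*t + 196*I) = (t + 5)/(t - 7)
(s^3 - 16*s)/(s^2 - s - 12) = s*(s + 4)/(s + 3)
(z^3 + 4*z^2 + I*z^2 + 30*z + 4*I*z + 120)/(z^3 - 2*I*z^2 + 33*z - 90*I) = (z + 4)/(z - 3*I)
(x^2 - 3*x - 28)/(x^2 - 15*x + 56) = (x + 4)/(x - 8)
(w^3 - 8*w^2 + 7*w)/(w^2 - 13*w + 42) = w*(w - 1)/(w - 6)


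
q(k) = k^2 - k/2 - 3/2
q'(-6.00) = -12.50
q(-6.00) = 37.50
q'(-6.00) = -12.50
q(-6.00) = 37.50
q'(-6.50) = -13.50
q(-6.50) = 44.00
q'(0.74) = 0.98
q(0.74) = -1.32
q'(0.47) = 0.44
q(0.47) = -1.51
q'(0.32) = 0.14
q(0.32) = -1.56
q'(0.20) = -0.10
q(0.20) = -1.56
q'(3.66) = 6.82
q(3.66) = 10.07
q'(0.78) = 1.06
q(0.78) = -1.28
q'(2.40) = 4.30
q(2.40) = 3.06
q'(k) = 2*k - 1/2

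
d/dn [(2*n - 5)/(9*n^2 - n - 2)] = (18*n^2 - 2*n - (2*n - 5)*(18*n - 1) - 4)/(-9*n^2 + n + 2)^2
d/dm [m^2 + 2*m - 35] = 2*m + 2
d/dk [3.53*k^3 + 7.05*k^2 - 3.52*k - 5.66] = 10.59*k^2 + 14.1*k - 3.52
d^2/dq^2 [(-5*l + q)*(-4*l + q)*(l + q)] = -16*l + 6*q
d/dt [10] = 0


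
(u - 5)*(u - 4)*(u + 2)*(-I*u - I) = -I*u^4 + 6*I*u^3 + 5*I*u^2 - 42*I*u - 40*I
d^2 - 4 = (d - 2)*(d + 2)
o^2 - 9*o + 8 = (o - 8)*(o - 1)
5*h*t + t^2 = t*(5*h + t)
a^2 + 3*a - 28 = (a - 4)*(a + 7)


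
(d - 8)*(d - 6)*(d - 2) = d^3 - 16*d^2 + 76*d - 96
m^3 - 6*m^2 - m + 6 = (m - 6)*(m - 1)*(m + 1)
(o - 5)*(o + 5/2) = o^2 - 5*o/2 - 25/2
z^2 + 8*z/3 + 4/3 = (z + 2/3)*(z + 2)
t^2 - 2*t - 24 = (t - 6)*(t + 4)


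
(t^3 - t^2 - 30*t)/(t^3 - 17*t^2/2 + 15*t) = 2*(t + 5)/(2*t - 5)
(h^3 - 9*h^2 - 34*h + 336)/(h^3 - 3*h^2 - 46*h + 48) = (h - 7)/(h - 1)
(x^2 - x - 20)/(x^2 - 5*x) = (x + 4)/x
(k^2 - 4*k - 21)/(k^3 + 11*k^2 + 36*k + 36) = (k - 7)/(k^2 + 8*k + 12)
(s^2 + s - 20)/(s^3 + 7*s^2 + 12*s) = (s^2 + s - 20)/(s*(s^2 + 7*s + 12))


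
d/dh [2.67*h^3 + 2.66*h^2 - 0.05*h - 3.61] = 8.01*h^2 + 5.32*h - 0.05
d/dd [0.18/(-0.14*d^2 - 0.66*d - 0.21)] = (0.0504*d + 0.1188)/(0.14*d^2 + 0.66*d + 0.21)^2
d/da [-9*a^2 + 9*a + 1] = 9 - 18*a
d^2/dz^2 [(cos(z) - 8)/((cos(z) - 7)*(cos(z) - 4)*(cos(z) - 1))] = 2*(2368*(1 - cos(z)^2)^2 - 84*sin(z)^6 - 2*cos(z)^7 - 30*cos(z)^6 - 519*cos(z)^5 - 2727*cos(z)^3 + 422*cos(z)^2 + 13528*cos(z) - 10672)/((cos(z) - 7)^3*(cos(z) - 4)^3*(cos(z) - 1)^3)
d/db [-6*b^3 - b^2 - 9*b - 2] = -18*b^2 - 2*b - 9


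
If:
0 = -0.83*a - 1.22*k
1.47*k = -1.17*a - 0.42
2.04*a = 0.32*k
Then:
No Solution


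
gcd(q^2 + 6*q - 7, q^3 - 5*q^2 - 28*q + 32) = q - 1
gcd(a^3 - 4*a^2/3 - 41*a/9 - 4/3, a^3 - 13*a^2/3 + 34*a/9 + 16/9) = a + 1/3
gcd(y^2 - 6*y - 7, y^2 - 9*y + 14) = y - 7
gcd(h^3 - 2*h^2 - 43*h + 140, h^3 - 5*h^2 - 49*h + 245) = h^2 + 2*h - 35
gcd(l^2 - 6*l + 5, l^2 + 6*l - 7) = l - 1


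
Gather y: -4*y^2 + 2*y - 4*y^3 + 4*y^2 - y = -4*y^3 + y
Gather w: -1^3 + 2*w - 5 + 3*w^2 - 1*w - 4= 3*w^2 + w - 10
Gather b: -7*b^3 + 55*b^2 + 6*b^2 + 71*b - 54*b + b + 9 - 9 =-7*b^3 + 61*b^2 + 18*b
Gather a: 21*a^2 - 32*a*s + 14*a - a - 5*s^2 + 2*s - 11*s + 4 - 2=21*a^2 + a*(13 - 32*s) - 5*s^2 - 9*s + 2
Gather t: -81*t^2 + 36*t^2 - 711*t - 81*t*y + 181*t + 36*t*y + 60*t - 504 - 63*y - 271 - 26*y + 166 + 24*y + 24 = -45*t^2 + t*(-45*y - 470) - 65*y - 585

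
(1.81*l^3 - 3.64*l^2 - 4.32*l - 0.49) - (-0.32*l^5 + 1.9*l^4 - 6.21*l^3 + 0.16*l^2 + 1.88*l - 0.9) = 0.32*l^5 - 1.9*l^4 + 8.02*l^3 - 3.8*l^2 - 6.2*l + 0.41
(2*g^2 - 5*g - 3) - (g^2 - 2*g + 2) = g^2 - 3*g - 5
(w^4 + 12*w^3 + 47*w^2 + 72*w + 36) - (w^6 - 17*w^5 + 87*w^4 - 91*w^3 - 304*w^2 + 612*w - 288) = -w^6 + 17*w^5 - 86*w^4 + 103*w^3 + 351*w^2 - 540*w + 324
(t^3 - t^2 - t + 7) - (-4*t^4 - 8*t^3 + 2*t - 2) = 4*t^4 + 9*t^3 - t^2 - 3*t + 9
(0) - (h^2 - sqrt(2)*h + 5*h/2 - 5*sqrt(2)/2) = -h^2 - 5*h/2 + sqrt(2)*h + 5*sqrt(2)/2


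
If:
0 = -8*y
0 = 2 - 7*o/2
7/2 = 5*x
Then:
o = 4/7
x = 7/10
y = 0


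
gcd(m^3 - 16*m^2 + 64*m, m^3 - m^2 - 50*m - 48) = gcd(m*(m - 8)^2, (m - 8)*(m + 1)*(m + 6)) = m - 8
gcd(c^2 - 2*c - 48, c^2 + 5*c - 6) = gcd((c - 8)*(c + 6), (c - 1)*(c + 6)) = c + 6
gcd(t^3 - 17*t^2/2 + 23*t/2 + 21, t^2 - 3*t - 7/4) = t - 7/2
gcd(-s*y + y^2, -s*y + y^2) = -s*y + y^2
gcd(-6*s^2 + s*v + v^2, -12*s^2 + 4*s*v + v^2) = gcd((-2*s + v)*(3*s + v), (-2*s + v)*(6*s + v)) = 2*s - v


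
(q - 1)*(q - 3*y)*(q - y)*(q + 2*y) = q^4 - 2*q^3*y - q^3 - 5*q^2*y^2 + 2*q^2*y + 6*q*y^3 + 5*q*y^2 - 6*y^3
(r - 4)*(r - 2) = r^2 - 6*r + 8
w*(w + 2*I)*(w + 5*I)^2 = w^4 + 12*I*w^3 - 45*w^2 - 50*I*w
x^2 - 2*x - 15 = (x - 5)*(x + 3)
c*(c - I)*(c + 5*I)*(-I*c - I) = -I*c^4 + 4*c^3 - I*c^3 + 4*c^2 - 5*I*c^2 - 5*I*c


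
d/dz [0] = 0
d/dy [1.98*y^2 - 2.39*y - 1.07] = 3.96*y - 2.39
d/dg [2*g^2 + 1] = 4*g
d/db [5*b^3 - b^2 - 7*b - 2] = 15*b^2 - 2*b - 7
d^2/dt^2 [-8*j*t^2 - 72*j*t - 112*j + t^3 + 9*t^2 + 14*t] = -16*j + 6*t + 18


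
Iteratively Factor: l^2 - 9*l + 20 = (l - 5)*(l - 4)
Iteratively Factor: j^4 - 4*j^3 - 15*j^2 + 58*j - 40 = (j - 5)*(j^3 + j^2 - 10*j + 8) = (j - 5)*(j - 1)*(j^2 + 2*j - 8) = (j - 5)*(j - 2)*(j - 1)*(j + 4)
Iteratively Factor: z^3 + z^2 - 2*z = (z - 1)*(z^2 + 2*z) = z*(z - 1)*(z + 2)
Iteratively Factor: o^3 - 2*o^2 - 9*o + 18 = (o + 3)*(o^2 - 5*o + 6) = (o - 3)*(o + 3)*(o - 2)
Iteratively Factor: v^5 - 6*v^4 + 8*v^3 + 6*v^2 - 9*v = (v - 3)*(v^4 - 3*v^3 - v^2 + 3*v) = (v - 3)*(v + 1)*(v^3 - 4*v^2 + 3*v) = (v - 3)^2*(v + 1)*(v^2 - v) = v*(v - 3)^2*(v + 1)*(v - 1)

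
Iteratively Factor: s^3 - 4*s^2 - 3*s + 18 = (s - 3)*(s^2 - s - 6) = (s - 3)^2*(s + 2)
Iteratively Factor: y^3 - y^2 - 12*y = (y - 4)*(y^2 + 3*y) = (y - 4)*(y + 3)*(y)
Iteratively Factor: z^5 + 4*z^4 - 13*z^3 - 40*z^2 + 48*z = (z)*(z^4 + 4*z^3 - 13*z^2 - 40*z + 48) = z*(z - 3)*(z^3 + 7*z^2 + 8*z - 16) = z*(z - 3)*(z - 1)*(z^2 + 8*z + 16) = z*(z - 3)*(z - 1)*(z + 4)*(z + 4)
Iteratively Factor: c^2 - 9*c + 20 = (c - 4)*(c - 5)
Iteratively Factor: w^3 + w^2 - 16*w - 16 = (w + 1)*(w^2 - 16) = (w - 4)*(w + 1)*(w + 4)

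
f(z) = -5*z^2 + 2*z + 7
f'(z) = 2 - 10*z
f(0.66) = 6.14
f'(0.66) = -4.60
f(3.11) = -35.14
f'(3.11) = -29.10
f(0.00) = 7.00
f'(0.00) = 2.00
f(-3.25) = -52.31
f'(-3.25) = 34.50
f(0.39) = 7.02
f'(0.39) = -1.90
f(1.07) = 3.42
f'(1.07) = -8.70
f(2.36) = -16.13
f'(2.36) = -21.60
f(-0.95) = 0.59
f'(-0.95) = 11.50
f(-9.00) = -416.00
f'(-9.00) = 92.00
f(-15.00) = -1148.00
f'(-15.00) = 152.00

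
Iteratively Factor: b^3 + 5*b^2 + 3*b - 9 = (b - 1)*(b^2 + 6*b + 9) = (b - 1)*(b + 3)*(b + 3)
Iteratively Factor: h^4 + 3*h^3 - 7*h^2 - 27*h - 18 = (h + 3)*(h^3 - 7*h - 6) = (h + 2)*(h + 3)*(h^2 - 2*h - 3) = (h - 3)*(h + 2)*(h + 3)*(h + 1)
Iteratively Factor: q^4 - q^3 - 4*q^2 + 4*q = (q)*(q^3 - q^2 - 4*q + 4) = q*(q - 1)*(q^2 - 4) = q*(q - 2)*(q - 1)*(q + 2)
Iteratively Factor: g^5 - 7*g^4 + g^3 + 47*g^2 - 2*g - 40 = (g - 4)*(g^4 - 3*g^3 - 11*g^2 + 3*g + 10) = (g - 5)*(g - 4)*(g^3 + 2*g^2 - g - 2) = (g - 5)*(g - 4)*(g + 1)*(g^2 + g - 2) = (g - 5)*(g - 4)*(g - 1)*(g + 1)*(g + 2)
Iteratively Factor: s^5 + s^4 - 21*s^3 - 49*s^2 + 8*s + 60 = (s + 2)*(s^4 - s^3 - 19*s^2 - 11*s + 30) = (s + 2)^2*(s^3 - 3*s^2 - 13*s + 15) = (s + 2)^2*(s + 3)*(s^2 - 6*s + 5) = (s - 5)*(s + 2)^2*(s + 3)*(s - 1)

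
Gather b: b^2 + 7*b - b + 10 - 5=b^2 + 6*b + 5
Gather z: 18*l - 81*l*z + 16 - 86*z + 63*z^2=18*l + 63*z^2 + z*(-81*l - 86) + 16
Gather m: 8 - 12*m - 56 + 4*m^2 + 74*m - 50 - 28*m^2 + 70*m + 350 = -24*m^2 + 132*m + 252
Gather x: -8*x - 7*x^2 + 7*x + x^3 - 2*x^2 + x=x^3 - 9*x^2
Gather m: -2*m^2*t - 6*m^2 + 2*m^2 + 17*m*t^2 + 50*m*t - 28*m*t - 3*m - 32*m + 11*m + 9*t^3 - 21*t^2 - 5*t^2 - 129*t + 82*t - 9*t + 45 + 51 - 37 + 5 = m^2*(-2*t - 4) + m*(17*t^2 + 22*t - 24) + 9*t^3 - 26*t^2 - 56*t + 64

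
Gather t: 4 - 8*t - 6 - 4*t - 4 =-12*t - 6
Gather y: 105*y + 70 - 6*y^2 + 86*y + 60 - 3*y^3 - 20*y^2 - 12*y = -3*y^3 - 26*y^2 + 179*y + 130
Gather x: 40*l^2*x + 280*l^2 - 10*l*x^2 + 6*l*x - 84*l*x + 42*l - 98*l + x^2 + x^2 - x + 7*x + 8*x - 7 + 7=280*l^2 - 56*l + x^2*(2 - 10*l) + x*(40*l^2 - 78*l + 14)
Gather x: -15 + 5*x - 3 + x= 6*x - 18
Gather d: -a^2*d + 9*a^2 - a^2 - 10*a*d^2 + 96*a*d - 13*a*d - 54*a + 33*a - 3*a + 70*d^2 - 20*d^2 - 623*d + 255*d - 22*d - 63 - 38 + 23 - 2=8*a^2 - 24*a + d^2*(50 - 10*a) + d*(-a^2 + 83*a - 390) - 80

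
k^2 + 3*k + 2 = (k + 1)*(k + 2)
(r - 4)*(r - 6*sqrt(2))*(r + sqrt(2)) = r^3 - 5*sqrt(2)*r^2 - 4*r^2 - 12*r + 20*sqrt(2)*r + 48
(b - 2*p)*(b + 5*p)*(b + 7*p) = b^3 + 10*b^2*p + 11*b*p^2 - 70*p^3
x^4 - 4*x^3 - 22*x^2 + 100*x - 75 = (x - 5)*(x - 3)*(x - 1)*(x + 5)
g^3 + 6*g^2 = g^2*(g + 6)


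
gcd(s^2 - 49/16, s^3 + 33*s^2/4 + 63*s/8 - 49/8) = s + 7/4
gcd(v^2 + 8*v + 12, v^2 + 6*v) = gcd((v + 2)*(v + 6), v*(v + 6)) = v + 6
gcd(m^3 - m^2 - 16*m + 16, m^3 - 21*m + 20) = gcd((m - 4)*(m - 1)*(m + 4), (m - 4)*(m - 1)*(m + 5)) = m^2 - 5*m + 4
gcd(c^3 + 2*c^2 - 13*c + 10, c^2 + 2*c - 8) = c - 2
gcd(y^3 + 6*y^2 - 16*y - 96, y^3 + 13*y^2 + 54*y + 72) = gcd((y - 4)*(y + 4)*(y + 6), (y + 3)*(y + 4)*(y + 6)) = y^2 + 10*y + 24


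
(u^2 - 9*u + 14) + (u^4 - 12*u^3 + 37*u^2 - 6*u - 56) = u^4 - 12*u^3 + 38*u^2 - 15*u - 42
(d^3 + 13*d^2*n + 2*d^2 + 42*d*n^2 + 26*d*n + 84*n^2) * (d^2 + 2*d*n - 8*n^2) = d^5 + 15*d^4*n + 2*d^4 + 60*d^3*n^2 + 30*d^3*n - 20*d^2*n^3 + 120*d^2*n^2 - 336*d*n^4 - 40*d*n^3 - 672*n^4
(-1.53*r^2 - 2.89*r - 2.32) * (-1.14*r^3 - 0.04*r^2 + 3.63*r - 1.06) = 1.7442*r^5 + 3.3558*r^4 - 2.7935*r^3 - 8.7761*r^2 - 5.3582*r + 2.4592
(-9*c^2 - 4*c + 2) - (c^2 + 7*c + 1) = -10*c^2 - 11*c + 1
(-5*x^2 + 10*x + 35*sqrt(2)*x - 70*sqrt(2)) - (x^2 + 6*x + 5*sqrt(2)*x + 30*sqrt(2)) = -6*x^2 + 4*x + 30*sqrt(2)*x - 100*sqrt(2)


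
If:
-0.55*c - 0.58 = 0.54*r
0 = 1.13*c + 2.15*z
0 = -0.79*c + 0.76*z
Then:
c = 0.00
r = -1.07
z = 0.00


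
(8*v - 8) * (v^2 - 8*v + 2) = 8*v^3 - 72*v^2 + 80*v - 16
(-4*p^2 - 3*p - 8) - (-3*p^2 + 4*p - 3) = -p^2 - 7*p - 5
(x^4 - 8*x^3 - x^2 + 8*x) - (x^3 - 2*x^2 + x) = x^4 - 9*x^3 + x^2 + 7*x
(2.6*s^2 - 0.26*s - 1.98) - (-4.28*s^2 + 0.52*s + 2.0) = 6.88*s^2 - 0.78*s - 3.98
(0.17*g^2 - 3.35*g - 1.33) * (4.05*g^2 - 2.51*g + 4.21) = 0.6885*g^4 - 13.9942*g^3 + 3.7377*g^2 - 10.7652*g - 5.5993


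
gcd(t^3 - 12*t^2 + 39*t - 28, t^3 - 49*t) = t - 7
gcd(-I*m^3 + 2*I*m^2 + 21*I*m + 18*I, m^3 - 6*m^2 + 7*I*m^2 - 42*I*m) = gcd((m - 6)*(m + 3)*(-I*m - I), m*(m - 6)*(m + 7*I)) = m - 6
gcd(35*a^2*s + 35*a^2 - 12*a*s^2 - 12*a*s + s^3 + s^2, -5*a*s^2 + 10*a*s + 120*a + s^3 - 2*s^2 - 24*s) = -5*a + s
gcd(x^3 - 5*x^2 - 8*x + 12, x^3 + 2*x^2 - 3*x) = x - 1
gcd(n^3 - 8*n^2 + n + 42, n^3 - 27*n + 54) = n - 3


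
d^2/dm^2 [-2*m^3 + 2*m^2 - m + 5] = 4 - 12*m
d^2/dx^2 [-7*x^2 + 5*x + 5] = -14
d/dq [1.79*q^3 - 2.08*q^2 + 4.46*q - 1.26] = 5.37*q^2 - 4.16*q + 4.46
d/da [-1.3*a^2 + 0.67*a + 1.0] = 0.67 - 2.6*a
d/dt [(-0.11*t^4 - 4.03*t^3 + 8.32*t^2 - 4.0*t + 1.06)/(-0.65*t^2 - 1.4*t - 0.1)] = (0.143*t^5 + 3.0815*t^4 + 11.328*t^3 - 13.039*t^2 - 0.286*t + 1.884)/(0.4225*t^4 + 1.82*t^3 + 2.09*t^2 + 0.28*t + 0.01)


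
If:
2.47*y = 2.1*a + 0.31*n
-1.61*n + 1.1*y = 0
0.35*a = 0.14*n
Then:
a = 0.00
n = 0.00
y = 0.00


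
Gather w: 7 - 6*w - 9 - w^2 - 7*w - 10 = -w^2 - 13*w - 12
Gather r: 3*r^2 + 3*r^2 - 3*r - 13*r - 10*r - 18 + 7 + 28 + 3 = 6*r^2 - 26*r + 20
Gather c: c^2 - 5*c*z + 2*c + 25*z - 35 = c^2 + c*(2 - 5*z) + 25*z - 35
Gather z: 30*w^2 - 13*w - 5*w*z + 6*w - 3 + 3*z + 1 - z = 30*w^2 - 7*w + z*(2 - 5*w) - 2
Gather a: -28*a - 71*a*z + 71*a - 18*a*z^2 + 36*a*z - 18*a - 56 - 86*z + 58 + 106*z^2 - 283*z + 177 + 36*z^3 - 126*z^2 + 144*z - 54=a*(-18*z^2 - 35*z + 25) + 36*z^3 - 20*z^2 - 225*z + 125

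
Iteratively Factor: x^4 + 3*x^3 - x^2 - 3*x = (x + 1)*(x^3 + 2*x^2 - 3*x) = (x - 1)*(x + 1)*(x^2 + 3*x) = x*(x - 1)*(x + 1)*(x + 3)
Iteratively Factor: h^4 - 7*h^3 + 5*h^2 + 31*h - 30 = (h + 2)*(h^3 - 9*h^2 + 23*h - 15) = (h - 5)*(h + 2)*(h^2 - 4*h + 3) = (h - 5)*(h - 3)*(h + 2)*(h - 1)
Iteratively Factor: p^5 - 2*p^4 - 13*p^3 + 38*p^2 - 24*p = (p)*(p^4 - 2*p^3 - 13*p^2 + 38*p - 24) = p*(p - 1)*(p^3 - p^2 - 14*p + 24) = p*(p - 1)*(p + 4)*(p^2 - 5*p + 6) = p*(p - 3)*(p - 1)*(p + 4)*(p - 2)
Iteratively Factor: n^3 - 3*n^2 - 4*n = (n)*(n^2 - 3*n - 4) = n*(n + 1)*(n - 4)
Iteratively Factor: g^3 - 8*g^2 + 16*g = (g)*(g^2 - 8*g + 16) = g*(g - 4)*(g - 4)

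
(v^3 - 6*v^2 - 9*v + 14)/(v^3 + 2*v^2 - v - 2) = (v - 7)/(v + 1)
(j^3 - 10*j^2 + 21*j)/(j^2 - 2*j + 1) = j*(j^2 - 10*j + 21)/(j^2 - 2*j + 1)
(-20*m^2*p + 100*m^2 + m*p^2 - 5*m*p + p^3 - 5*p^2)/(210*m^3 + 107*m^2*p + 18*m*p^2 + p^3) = (-4*m*p + 20*m + p^2 - 5*p)/(42*m^2 + 13*m*p + p^2)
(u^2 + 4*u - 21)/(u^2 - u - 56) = (u - 3)/(u - 8)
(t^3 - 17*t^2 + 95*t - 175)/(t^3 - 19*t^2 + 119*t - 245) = (t - 5)/(t - 7)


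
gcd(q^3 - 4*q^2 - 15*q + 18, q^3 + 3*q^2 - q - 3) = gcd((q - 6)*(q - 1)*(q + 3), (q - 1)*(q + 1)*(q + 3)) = q^2 + 2*q - 3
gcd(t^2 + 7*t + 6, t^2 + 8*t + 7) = t + 1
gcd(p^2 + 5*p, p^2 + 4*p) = p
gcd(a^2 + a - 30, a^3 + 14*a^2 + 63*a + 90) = a + 6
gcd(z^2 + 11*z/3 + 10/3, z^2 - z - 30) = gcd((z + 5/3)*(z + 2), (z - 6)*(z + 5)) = 1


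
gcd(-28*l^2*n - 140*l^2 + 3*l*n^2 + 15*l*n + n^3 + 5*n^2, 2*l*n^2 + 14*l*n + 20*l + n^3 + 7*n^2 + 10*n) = n + 5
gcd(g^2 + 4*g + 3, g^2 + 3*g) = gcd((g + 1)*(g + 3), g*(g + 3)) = g + 3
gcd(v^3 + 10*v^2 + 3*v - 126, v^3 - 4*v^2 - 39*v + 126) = v^2 + 3*v - 18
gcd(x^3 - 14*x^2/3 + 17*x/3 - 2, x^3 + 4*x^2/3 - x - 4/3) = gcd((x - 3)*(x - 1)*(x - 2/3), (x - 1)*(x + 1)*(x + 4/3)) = x - 1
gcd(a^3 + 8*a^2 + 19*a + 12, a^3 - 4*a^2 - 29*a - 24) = a^2 + 4*a + 3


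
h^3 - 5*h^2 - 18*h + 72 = (h - 6)*(h - 3)*(h + 4)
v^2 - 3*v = v*(v - 3)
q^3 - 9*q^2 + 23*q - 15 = (q - 5)*(q - 3)*(q - 1)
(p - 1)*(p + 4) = p^2 + 3*p - 4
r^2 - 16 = (r - 4)*(r + 4)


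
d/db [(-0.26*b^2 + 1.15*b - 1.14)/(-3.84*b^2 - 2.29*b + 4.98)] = (5.0114*b^2 - 11.3448*b + 3.1164)/(14.7456*b^4 + 17.5872*b^3 - 33.0023*b^2 - 22.8084*b + 24.8004)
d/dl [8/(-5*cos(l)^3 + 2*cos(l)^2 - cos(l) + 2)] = 8*(-15*cos(l)^2 + 4*cos(l) - 1)*sin(l)/(5*cos(l)^3 - 2*cos(l)^2 + cos(l) - 2)^2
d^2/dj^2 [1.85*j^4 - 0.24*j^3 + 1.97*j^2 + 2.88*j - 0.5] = 22.2*j^2 - 1.44*j + 3.94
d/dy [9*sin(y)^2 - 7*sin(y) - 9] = (18*sin(y) - 7)*cos(y)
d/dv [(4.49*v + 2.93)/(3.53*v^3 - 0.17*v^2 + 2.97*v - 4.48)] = (-31.6994*v^3 - 30.2654*v^2 + 0.9962*v - 28.8173)/(12.4609*v^6 - 1.2002*v^5 + 20.9971*v^4 - 32.6386*v^3 + 10.3441*v^2 - 26.6112*v + 20.0704)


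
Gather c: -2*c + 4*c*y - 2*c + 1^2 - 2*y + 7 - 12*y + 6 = c*(4*y - 4) - 14*y + 14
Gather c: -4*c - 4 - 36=-4*c - 40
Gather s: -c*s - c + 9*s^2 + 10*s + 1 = -c + 9*s^2 + s*(10 - c) + 1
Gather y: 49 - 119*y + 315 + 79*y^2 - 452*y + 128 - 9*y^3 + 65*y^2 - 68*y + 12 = -9*y^3 + 144*y^2 - 639*y + 504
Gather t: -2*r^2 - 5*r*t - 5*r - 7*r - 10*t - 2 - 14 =-2*r^2 - 12*r + t*(-5*r - 10) - 16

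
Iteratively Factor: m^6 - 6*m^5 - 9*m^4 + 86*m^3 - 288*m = (m - 4)*(m^5 - 2*m^4 - 17*m^3 + 18*m^2 + 72*m) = (m - 4)^2*(m^4 + 2*m^3 - 9*m^2 - 18*m) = m*(m - 4)^2*(m^3 + 2*m^2 - 9*m - 18) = m*(m - 4)^2*(m + 2)*(m^2 - 9) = m*(m - 4)^2*(m - 3)*(m + 2)*(m + 3)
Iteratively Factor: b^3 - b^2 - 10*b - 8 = (b + 1)*(b^2 - 2*b - 8) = (b - 4)*(b + 1)*(b + 2)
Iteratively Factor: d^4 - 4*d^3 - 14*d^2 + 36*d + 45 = (d + 1)*(d^3 - 5*d^2 - 9*d + 45) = (d - 3)*(d + 1)*(d^2 - 2*d - 15) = (d - 5)*(d - 3)*(d + 1)*(d + 3)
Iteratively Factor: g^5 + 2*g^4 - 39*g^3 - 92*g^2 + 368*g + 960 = (g + 4)*(g^4 - 2*g^3 - 31*g^2 + 32*g + 240) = (g + 3)*(g + 4)*(g^3 - 5*g^2 - 16*g + 80) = (g + 3)*(g + 4)^2*(g^2 - 9*g + 20) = (g - 4)*(g + 3)*(g + 4)^2*(g - 5)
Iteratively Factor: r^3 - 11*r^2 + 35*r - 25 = (r - 5)*(r^2 - 6*r + 5) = (r - 5)*(r - 1)*(r - 5)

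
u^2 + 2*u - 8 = (u - 2)*(u + 4)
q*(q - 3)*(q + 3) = q^3 - 9*q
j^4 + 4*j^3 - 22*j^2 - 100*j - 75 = (j - 5)*(j + 1)*(j + 3)*(j + 5)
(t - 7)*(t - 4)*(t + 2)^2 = t^4 - 7*t^3 - 12*t^2 + 68*t + 112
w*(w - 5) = w^2 - 5*w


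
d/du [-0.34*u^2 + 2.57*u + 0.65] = 2.57 - 0.68*u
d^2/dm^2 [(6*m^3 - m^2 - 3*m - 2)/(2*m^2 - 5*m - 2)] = 16*(19*m^3 + 18*m^2 + 12*m - 4)/(8*m^6 - 60*m^5 + 126*m^4 - 5*m^3 - 126*m^2 - 60*m - 8)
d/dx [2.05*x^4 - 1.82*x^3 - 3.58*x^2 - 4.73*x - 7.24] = 8.2*x^3 - 5.46*x^2 - 7.16*x - 4.73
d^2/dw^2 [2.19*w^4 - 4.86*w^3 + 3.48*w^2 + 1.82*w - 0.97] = 26.28*w^2 - 29.16*w + 6.96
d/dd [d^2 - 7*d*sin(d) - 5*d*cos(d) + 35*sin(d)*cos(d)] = 5*d*sin(d) - 7*d*cos(d) + 2*d - 7*sin(d) - 5*cos(d) + 35*cos(2*d)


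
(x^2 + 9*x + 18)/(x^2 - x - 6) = (x^2 + 9*x + 18)/(x^2 - x - 6)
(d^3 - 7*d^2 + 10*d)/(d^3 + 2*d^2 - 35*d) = (d - 2)/(d + 7)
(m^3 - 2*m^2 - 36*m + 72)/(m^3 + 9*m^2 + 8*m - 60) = (m - 6)/(m + 5)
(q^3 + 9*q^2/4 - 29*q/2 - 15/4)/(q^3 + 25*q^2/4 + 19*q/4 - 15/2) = (4*q^2 - 11*q - 3)/(4*q^2 + 5*q - 6)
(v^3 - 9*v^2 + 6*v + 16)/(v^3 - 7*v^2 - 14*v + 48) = (v + 1)/(v + 3)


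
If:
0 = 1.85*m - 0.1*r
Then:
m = 0.0540540540540541*r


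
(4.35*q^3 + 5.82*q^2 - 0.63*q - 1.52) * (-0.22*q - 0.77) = -0.957*q^4 - 4.6299*q^3 - 4.3428*q^2 + 0.8195*q + 1.1704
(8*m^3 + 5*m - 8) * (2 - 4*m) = -32*m^4 + 16*m^3 - 20*m^2 + 42*m - 16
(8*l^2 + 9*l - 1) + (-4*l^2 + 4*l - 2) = 4*l^2 + 13*l - 3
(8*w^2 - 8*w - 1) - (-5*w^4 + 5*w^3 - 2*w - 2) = 5*w^4 - 5*w^3 + 8*w^2 - 6*w + 1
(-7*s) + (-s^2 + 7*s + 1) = 1 - s^2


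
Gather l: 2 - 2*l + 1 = 3 - 2*l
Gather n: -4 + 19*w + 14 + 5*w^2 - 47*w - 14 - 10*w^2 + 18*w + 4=-5*w^2 - 10*w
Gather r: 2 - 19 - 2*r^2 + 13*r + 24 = -2*r^2 + 13*r + 7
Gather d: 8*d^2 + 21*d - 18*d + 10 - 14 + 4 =8*d^2 + 3*d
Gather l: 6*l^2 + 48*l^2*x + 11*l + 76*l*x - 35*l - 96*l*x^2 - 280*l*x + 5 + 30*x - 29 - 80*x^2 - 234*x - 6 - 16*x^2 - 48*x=l^2*(48*x + 6) + l*(-96*x^2 - 204*x - 24) - 96*x^2 - 252*x - 30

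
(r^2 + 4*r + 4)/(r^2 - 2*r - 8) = (r + 2)/(r - 4)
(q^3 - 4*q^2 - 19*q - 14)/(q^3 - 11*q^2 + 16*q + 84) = (q + 1)/(q - 6)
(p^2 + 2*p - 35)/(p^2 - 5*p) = (p + 7)/p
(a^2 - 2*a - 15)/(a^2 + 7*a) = (a^2 - 2*a - 15)/(a*(a + 7))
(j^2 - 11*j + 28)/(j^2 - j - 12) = (j - 7)/(j + 3)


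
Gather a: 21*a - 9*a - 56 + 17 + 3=12*a - 36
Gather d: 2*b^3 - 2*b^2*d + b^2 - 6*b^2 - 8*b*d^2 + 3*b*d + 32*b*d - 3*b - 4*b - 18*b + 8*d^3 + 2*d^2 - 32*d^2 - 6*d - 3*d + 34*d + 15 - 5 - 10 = 2*b^3 - 5*b^2 - 25*b + 8*d^3 + d^2*(-8*b - 30) + d*(-2*b^2 + 35*b + 25)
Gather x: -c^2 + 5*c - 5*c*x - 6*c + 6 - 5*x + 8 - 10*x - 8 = -c^2 - c + x*(-5*c - 15) + 6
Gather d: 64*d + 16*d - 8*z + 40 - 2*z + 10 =80*d - 10*z + 50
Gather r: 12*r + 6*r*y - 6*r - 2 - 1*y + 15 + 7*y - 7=r*(6*y + 6) + 6*y + 6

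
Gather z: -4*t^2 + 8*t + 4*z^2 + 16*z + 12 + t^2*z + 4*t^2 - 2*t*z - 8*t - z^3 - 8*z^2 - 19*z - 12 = -z^3 - 4*z^2 + z*(t^2 - 2*t - 3)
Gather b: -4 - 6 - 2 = -12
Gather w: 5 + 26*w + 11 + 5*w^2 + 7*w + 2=5*w^2 + 33*w + 18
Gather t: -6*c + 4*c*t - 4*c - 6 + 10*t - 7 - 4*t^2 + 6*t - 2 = -10*c - 4*t^2 + t*(4*c + 16) - 15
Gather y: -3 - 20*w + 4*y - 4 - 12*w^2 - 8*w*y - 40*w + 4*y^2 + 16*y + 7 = -12*w^2 - 60*w + 4*y^2 + y*(20 - 8*w)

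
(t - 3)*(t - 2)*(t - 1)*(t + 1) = t^4 - 5*t^3 + 5*t^2 + 5*t - 6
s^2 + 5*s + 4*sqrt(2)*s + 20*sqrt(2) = (s + 5)*(s + 4*sqrt(2))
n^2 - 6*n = n*(n - 6)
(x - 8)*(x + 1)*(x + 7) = x^3 - 57*x - 56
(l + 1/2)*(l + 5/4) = l^2 + 7*l/4 + 5/8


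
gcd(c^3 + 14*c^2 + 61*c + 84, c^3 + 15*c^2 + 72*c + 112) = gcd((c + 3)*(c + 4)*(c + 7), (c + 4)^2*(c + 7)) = c^2 + 11*c + 28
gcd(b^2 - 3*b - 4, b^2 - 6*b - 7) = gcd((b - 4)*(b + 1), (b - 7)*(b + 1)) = b + 1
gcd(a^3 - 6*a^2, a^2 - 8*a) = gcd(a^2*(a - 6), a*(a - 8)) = a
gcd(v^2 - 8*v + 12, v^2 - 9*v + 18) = v - 6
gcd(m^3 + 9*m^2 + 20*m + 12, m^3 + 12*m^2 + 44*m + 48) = m^2 + 8*m + 12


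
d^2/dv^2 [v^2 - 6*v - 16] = 2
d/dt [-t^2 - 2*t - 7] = -2*t - 2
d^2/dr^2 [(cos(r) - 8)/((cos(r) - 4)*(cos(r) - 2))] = (26*(1 - cos(r)^2)^2 - cos(r)^5 - 94*cos(r)^3 - 12*cos(r)^2 + 560*cos(r) - 378)/((cos(r) - 4)^3*(cos(r) - 2)^3)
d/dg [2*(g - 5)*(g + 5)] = 4*g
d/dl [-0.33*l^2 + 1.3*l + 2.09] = 1.3 - 0.66*l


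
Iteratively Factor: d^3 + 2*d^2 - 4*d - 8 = (d + 2)*(d^2 - 4) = (d - 2)*(d + 2)*(d + 2)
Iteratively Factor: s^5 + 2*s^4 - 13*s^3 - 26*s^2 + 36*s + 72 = (s + 3)*(s^4 - s^3 - 10*s^2 + 4*s + 24) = (s - 3)*(s + 3)*(s^3 + 2*s^2 - 4*s - 8) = (s - 3)*(s - 2)*(s + 3)*(s^2 + 4*s + 4) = (s - 3)*(s - 2)*(s + 2)*(s + 3)*(s + 2)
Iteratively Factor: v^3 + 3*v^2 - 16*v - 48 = (v + 4)*(v^2 - v - 12) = (v + 3)*(v + 4)*(v - 4)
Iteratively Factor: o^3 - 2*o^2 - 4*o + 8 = (o - 2)*(o^2 - 4) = (o - 2)*(o + 2)*(o - 2)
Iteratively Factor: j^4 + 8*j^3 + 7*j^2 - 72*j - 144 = (j - 3)*(j^3 + 11*j^2 + 40*j + 48) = (j - 3)*(j + 3)*(j^2 + 8*j + 16) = (j - 3)*(j + 3)*(j + 4)*(j + 4)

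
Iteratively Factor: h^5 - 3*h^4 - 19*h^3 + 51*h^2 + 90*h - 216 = (h - 4)*(h^4 + h^3 - 15*h^2 - 9*h + 54) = (h - 4)*(h - 2)*(h^3 + 3*h^2 - 9*h - 27) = (h - 4)*(h - 3)*(h - 2)*(h^2 + 6*h + 9) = (h - 4)*(h - 3)*(h - 2)*(h + 3)*(h + 3)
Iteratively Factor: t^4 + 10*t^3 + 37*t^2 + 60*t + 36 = (t + 3)*(t^3 + 7*t^2 + 16*t + 12) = (t + 3)^2*(t^2 + 4*t + 4) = (t + 2)*(t + 3)^2*(t + 2)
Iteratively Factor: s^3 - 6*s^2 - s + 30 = (s + 2)*(s^2 - 8*s + 15) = (s - 3)*(s + 2)*(s - 5)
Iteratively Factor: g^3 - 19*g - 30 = (g + 2)*(g^2 - 2*g - 15) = (g + 2)*(g + 3)*(g - 5)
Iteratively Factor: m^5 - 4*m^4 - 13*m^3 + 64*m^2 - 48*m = (m - 4)*(m^4 - 13*m^2 + 12*m) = m*(m - 4)*(m^3 - 13*m + 12) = m*(m - 4)*(m - 3)*(m^2 + 3*m - 4) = m*(m - 4)*(m - 3)*(m + 4)*(m - 1)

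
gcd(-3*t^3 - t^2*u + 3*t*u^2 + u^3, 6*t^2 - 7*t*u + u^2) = t - u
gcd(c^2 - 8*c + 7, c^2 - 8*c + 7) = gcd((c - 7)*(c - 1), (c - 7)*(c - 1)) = c^2 - 8*c + 7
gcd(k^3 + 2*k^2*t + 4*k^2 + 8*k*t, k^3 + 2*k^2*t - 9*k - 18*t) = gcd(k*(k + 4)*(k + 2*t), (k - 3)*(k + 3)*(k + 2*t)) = k + 2*t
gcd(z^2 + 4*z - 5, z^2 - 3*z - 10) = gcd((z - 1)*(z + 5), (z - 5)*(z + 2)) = 1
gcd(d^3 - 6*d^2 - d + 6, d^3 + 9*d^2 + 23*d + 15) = d + 1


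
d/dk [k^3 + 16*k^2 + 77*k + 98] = 3*k^2 + 32*k + 77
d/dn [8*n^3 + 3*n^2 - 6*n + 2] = 24*n^2 + 6*n - 6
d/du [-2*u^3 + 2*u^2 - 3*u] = -6*u^2 + 4*u - 3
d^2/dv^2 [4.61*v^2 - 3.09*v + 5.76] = 9.22000000000000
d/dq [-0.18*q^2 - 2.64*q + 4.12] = -0.36*q - 2.64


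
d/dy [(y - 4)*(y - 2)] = 2*y - 6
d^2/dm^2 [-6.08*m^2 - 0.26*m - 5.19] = -12.1600000000000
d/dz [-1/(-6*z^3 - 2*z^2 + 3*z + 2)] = (-18*z^2 - 4*z + 3)/(6*z^3 + 2*z^2 - 3*z - 2)^2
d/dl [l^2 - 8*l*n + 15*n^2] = 2*l - 8*n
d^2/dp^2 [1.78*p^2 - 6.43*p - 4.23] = 3.56000000000000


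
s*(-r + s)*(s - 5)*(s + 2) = -r*s^3 + 3*r*s^2 + 10*r*s + s^4 - 3*s^3 - 10*s^2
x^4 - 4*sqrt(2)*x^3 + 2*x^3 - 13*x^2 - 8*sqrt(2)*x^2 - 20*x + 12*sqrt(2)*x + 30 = (x - 1)*(x + 3)*(x - 5*sqrt(2))*(x + sqrt(2))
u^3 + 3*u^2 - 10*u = u*(u - 2)*(u + 5)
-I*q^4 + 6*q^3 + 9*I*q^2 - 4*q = q*(q + I)*(q + 4*I)*(-I*q + 1)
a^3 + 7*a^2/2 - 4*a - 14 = (a - 2)*(a + 2)*(a + 7/2)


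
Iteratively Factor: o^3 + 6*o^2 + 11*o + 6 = (o + 2)*(o^2 + 4*o + 3) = (o + 2)*(o + 3)*(o + 1)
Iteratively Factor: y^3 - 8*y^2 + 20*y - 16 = (y - 2)*(y^2 - 6*y + 8) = (y - 4)*(y - 2)*(y - 2)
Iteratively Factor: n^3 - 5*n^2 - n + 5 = (n + 1)*(n^2 - 6*n + 5) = (n - 5)*(n + 1)*(n - 1)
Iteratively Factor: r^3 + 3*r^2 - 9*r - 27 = (r + 3)*(r^2 - 9) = (r + 3)^2*(r - 3)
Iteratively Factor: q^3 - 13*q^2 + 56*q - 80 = (q - 5)*(q^2 - 8*q + 16) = (q - 5)*(q - 4)*(q - 4)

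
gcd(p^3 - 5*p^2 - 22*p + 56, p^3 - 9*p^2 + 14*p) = p^2 - 9*p + 14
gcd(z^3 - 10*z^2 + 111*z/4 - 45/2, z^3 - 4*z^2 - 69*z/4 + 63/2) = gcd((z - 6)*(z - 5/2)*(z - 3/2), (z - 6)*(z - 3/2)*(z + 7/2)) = z^2 - 15*z/2 + 9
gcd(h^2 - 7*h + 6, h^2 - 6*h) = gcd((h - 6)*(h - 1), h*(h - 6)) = h - 6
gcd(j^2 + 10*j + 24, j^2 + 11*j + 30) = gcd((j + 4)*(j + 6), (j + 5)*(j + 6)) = j + 6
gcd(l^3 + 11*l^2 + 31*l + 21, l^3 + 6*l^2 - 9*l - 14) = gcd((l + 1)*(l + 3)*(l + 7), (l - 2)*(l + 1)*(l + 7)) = l^2 + 8*l + 7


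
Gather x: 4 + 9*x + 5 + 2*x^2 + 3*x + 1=2*x^2 + 12*x + 10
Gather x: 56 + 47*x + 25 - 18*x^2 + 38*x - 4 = -18*x^2 + 85*x + 77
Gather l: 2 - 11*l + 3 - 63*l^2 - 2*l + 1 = -63*l^2 - 13*l + 6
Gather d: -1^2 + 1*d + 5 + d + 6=2*d + 10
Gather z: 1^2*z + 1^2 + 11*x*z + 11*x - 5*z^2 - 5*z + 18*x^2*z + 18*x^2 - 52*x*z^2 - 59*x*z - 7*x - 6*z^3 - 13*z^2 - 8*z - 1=18*x^2 + 4*x - 6*z^3 + z^2*(-52*x - 18) + z*(18*x^2 - 48*x - 12)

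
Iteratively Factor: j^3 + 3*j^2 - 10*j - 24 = (j + 2)*(j^2 + j - 12) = (j + 2)*(j + 4)*(j - 3)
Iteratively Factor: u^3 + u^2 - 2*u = (u + 2)*(u^2 - u) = u*(u + 2)*(u - 1)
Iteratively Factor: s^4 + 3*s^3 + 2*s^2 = (s)*(s^3 + 3*s^2 + 2*s) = s*(s + 2)*(s^2 + s) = s^2*(s + 2)*(s + 1)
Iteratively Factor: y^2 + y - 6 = (y + 3)*(y - 2)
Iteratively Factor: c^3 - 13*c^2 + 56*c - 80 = (c - 5)*(c^2 - 8*c + 16) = (c - 5)*(c - 4)*(c - 4)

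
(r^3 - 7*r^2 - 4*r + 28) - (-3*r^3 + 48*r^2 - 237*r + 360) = 4*r^3 - 55*r^2 + 233*r - 332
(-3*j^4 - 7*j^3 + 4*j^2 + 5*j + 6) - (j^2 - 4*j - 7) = -3*j^4 - 7*j^3 + 3*j^2 + 9*j + 13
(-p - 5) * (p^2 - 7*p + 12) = -p^3 + 2*p^2 + 23*p - 60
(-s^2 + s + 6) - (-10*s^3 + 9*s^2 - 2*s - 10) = 10*s^3 - 10*s^2 + 3*s + 16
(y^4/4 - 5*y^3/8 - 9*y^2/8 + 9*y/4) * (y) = y^5/4 - 5*y^4/8 - 9*y^3/8 + 9*y^2/4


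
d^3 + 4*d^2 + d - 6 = (d - 1)*(d + 2)*(d + 3)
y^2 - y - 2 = (y - 2)*(y + 1)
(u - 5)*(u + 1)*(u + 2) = u^3 - 2*u^2 - 13*u - 10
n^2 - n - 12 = (n - 4)*(n + 3)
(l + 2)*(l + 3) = l^2 + 5*l + 6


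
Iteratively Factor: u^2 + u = (u + 1)*(u)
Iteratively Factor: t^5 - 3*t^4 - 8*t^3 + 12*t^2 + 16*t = (t - 4)*(t^4 + t^3 - 4*t^2 - 4*t) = (t - 4)*(t - 2)*(t^3 + 3*t^2 + 2*t) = (t - 4)*(t - 2)*(t + 1)*(t^2 + 2*t) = (t - 4)*(t - 2)*(t + 1)*(t + 2)*(t)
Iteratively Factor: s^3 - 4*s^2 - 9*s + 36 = (s + 3)*(s^2 - 7*s + 12) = (s - 4)*(s + 3)*(s - 3)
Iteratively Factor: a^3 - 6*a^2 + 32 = (a - 4)*(a^2 - 2*a - 8) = (a - 4)*(a + 2)*(a - 4)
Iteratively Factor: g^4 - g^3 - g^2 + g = (g + 1)*(g^3 - 2*g^2 + g) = (g - 1)*(g + 1)*(g^2 - g) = (g - 1)^2*(g + 1)*(g)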